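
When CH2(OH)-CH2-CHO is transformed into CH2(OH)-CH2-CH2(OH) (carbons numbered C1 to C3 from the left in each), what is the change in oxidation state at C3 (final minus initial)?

Before: C3 has 1 bond to C, 1 bond to H, 2 bonds to O → oxidation state +1.
After: C3 has 1 bond to C, 2 bonds to H, 1 bond to O → oxidation state -1.
Δ = -1 − (+1) = -2, so this is a reduction at C3.

-2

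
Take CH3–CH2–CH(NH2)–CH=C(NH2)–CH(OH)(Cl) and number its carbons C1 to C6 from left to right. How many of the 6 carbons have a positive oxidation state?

Tallying each carbon's bonds:
C1: 1C, 3H → 0 − 3 = -3
C2: 2C, 2H → 0 − 2 = -2
C3: 2C, 1H, 1N → 0 − 1 + 1 = 0
C4: 3C, 1H → 0 − 1 = -1
C5: 3C, 1N → 0 + 1 = +1
C6: 1C, 1H, 1O, 1Cl → 0 − 1 + 1 + 1 = +1
2 carbons (C5, C6) meet the condition.

2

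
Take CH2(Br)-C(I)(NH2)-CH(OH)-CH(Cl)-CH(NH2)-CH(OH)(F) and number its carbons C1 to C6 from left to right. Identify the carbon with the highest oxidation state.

Each bond to a more electronegative atom (O, N, halogen) counts +1, each bond to a less electronegative atom (H, metal, B, Si) counts −1, and each C–C bond counts 0. Tallying each carbon:
C1: 1C, 2H, 1Br → 0 − 2 + 1 = -1
C2: 2C, 1N, 1I → 0 + 1 + 1 = +2
C3: 2C, 1H, 1O → 0 − 1 + 1 = 0
C4: 2C, 1H, 1Cl → 0 − 1 + 1 = 0
C5: 2C, 1H, 1N → 0 − 1 + 1 = 0
C6: 1C, 1H, 1O, 1F → 0 − 1 + 1 + 1 = +1
The most oxidised carbon is C2 at +2.

C2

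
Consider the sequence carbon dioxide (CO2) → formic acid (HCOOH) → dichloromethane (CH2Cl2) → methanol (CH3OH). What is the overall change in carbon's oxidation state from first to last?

Carbon oxidation states along the series — carbon dioxide: +4, formic acid: +2, dichloromethane: 0, methanol: -2.
Net change = -2 − (+4) = -6.

-6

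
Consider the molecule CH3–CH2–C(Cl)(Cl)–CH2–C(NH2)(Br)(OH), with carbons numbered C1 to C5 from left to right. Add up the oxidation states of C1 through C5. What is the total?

Tallying each carbon's bonds:
C1: 1C, 3H → 0 − 3 = -3
C2: 2C, 2H → 0 − 2 = -2
C3: 2C, 2Cl → 0 + 2 = +2
C4: 2C, 2H → 0 − 2 = -2
C5: 1C, 1O, 1N, 1Br → 0 + 1 + 1 + 1 = +3
Sum = -3 − 2 + 2 − 2 + 3 = -2.

-2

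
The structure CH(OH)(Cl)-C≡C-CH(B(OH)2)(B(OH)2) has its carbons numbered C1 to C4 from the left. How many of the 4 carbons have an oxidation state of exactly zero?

2

Count +1 for every bond to an atom more electronegative than carbon and −1 for every bond to one less electronegative; C–C bonds are 0. Tallying each carbon:
C1: 1C, 1H, 1O, 1Cl → 0 − 1 + 1 + 1 = +1
C2: 4C → 0 = 0
C3: 4C → 0 = 0
C4: 1C, 1H, 2B → 0 − 1 − 2 = -3
2 carbons (C2, C3) meet the condition.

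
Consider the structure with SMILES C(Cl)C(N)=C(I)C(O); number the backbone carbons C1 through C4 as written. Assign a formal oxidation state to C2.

+1

C2 has one bond to C (0), a double bond to C (2×0 = 0), one bond to N (+1).
Oxidation state = 0 + 0 + 1 = +1.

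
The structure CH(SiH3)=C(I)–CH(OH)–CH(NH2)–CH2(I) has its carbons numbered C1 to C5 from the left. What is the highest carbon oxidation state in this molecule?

Bonds to more-electronegative neighbours contribute +1 each, bonds to H or metals contribute −1 each, and C–C bonds contribute 0. Tallying each carbon:
C1: 2C, 1H, 1Si → 0 − 1 − 1 = -2
C2: 3C, 1I → 0 + 1 = +1
C3: 2C, 1H, 1O → 0 − 1 + 1 = 0
C4: 2C, 1H, 1N → 0 − 1 + 1 = 0
C5: 1C, 2H, 1I → 0 − 2 + 1 = -1
The highest value is +1.

+1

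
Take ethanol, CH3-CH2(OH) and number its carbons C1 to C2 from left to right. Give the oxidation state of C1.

Assign +1 per bond to O/N/halogen, −1 per bond to H or an electropositive element, and 0 per bond to carbon.
C1 has one bond to H (-1), one bond to H (-1), one bond to H (-1), one bond to C (0).
Oxidation state = -1 − 1 − 1 + 0 = -3.

-3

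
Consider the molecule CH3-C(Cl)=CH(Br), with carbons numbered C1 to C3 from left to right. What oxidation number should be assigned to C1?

-3

Each bond to a more electronegative atom (O, N, halogen) counts +1, each bond to a less electronegative atom (H, metal, B, Si) counts −1, and each C–C bond counts 0.
C1 has one bond to C (0), one bond to H (-1), one bond to H (-1), one bond to H (-1).
Oxidation state = 0 − 1 − 1 − 1 = -3.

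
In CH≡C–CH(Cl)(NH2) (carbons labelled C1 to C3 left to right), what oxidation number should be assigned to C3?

+1

Each bond to a more electronegative atom (O, N, halogen) counts +1, each bond to a less electronegative atom (H, metal, B, Si) counts −1, and each C–C bond counts 0.
C3 has one bond to C (0), one bond to Cl (+1), one bond to N (+1), one bond to H (-1).
Oxidation state = 0 + 1 + 1 − 1 = +1.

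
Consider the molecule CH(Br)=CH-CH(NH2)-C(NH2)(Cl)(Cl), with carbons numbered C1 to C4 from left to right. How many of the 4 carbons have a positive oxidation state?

Tallying each carbon's bonds:
C1: 2C, 1H, 1Br → 0 − 1 + 1 = 0
C2: 3C, 1H → 0 − 1 = -1
C3: 2C, 1H, 1N → 0 − 1 + 1 = 0
C4: 1C, 1N, 2Cl → 0 + 1 + 2 = +3
1 carbon (C4) meets the condition.

1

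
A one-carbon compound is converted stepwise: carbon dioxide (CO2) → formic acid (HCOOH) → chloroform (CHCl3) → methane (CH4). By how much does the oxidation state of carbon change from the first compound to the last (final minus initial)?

Carbon oxidation states along the series — carbon dioxide: +4, formic acid: +2, chloroform: +2, methane: -4.
Net change = -4 − (+4) = -8.

-8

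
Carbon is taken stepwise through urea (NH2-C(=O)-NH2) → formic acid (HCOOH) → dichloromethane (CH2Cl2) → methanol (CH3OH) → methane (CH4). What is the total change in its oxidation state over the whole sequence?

-8

Carbon oxidation states along the series — urea: +4, formic acid: +2, dichloromethane: 0, methanol: -2, methane: -4.
Net change = -4 − (+4) = -8.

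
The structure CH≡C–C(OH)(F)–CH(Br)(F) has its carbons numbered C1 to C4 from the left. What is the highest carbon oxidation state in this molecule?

Tallying each carbon's bonds:
C1: 3C, 1H → 0 − 1 = -1
C2: 4C → 0 = 0
C3: 2C, 1O, 1F → 0 + 1 + 1 = +2
C4: 1C, 1H, 1F, 1Br → 0 − 1 + 1 + 1 = +1
The highest value is +2.

+2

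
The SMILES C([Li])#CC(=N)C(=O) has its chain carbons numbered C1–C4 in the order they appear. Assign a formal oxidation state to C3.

C3 has one bond to C (0), one bond to C (0), a double bond to N (2×+1 = +2).
Oxidation state = 0 + 0 + 2 = +2.

+2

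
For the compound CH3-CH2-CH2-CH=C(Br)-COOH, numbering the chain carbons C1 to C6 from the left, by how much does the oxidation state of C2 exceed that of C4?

C2: 2C, 2H → 0 − 2 = -2
C4: 3C, 1H → 0 − 1 = -1
Difference: -2 − (-1) = -1.

-1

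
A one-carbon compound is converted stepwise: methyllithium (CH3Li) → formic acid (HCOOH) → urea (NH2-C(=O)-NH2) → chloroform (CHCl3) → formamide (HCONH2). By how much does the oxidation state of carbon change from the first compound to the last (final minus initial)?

Carbon oxidation states along the series — methyllithium: -4, formic acid: +2, urea: +4, chloroform: +2, formamide: +2.
Net change = +2 − (-4) = +6.

+6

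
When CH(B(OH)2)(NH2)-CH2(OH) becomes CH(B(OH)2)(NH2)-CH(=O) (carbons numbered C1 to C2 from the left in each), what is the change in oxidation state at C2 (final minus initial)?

Before: C2 has 1 bond to C, 2 bonds to H, 1 bond to O → oxidation state -1.
After: C2 has 1 bond to C, 1 bond to H, 2 bonds to O → oxidation state +1.
Δ = +1 − (-1) = +2, so this is an oxidation at C2.

+2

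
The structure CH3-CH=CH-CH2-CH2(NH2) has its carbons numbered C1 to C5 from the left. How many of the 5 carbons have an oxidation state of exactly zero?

0

Tallying each carbon's bonds:
C1: 1C, 3H → 0 − 3 = -3
C2: 3C, 1H → 0 − 1 = -1
C3: 3C, 1H → 0 − 1 = -1
C4: 2C, 2H → 0 − 2 = -2
C5: 1C, 2H, 1N → 0 − 2 + 1 = -1
0 carbons meet the condition.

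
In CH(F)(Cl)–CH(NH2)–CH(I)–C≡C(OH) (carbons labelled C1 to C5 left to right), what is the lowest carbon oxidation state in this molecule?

Bonds to more-electronegative neighbours contribute +1 each, bonds to H or metals contribute −1 each, and C–C bonds contribute 0. Tallying each carbon:
C1: 1C, 1H, 1F, 1Cl → 0 − 1 + 1 + 1 = +1
C2: 2C, 1H, 1N → 0 − 1 + 1 = 0
C3: 2C, 1H, 1I → 0 − 1 + 1 = 0
C4: 4C → 0 = 0
C5: 3C, 1O → 0 + 1 = +1
The lowest value is 0.

0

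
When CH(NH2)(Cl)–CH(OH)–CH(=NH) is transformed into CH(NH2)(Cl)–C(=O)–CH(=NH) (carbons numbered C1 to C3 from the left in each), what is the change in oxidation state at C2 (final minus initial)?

Before: C2 has 2 bonds to C, 1 bond to H, 1 bond to O → oxidation state 0.
After: C2 has 2 bonds to C, 2 bonds to O → oxidation state +2.
Δ = +2 − (0) = +2, so this is an oxidation at C2.

+2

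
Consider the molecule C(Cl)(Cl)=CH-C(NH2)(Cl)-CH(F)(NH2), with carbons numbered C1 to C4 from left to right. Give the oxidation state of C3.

Assign +1 per bond to O/N/halogen, −1 per bond to H or an electropositive element, and 0 per bond to carbon.
C3 has one bond to C (0), one bond to C (0), one bond to N (+1), one bond to Cl (+1).
Oxidation state = 0 + 0 + 1 + 1 = +2.

+2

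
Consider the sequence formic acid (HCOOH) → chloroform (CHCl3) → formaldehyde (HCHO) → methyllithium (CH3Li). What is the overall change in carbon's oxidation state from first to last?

Carbon oxidation states along the series — formic acid: +2, chloroform: +2, formaldehyde: 0, methyllithium: -4.
Net change = -4 − (+2) = -6.

-6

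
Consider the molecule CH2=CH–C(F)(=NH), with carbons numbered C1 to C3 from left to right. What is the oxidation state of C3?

+3

C3 has one bond to C (0), one bond to F (+1), a double bond to N (2×+1 = +2).
Oxidation state = 0 + 1 + 2 = +3.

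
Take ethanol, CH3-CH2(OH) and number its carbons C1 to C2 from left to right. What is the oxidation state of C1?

Bonds to more-electronegative neighbours contribute +1 each, bonds to H or metals contribute −1 each, and C–C bonds contribute 0.
C1 has one bond to H (-1), one bond to H (-1), one bond to H (-1), one bond to C (0).
Oxidation state = -1 − 1 − 1 + 0 = -3.

-3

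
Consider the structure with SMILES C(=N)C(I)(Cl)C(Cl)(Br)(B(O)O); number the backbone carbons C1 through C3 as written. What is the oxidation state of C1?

Count +1 for every bond to an atom more electronegative than carbon and −1 for every bond to one less electronegative; C–C bonds are 0.
C1 has one bond to C (0), a double bond to N (2×+1 = +2), one bond to H (-1).
Oxidation state = 0 + 2 − 1 = +1.

+1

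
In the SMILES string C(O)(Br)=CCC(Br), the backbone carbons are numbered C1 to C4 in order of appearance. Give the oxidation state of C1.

Assign +1 per bond to O/N/halogen, −1 per bond to H or an electropositive element, and 0 per bond to carbon.
C1 has a double bond to C (2×0 = 0), one bond to O (+1), one bond to Br (+1).
Oxidation state = 0 + 1 + 1 = +2.

+2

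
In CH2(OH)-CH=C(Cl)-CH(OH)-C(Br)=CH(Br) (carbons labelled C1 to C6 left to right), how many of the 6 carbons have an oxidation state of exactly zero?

Tallying each carbon's bonds:
C1: 1C, 2H, 1O → 0 − 2 + 1 = -1
C2: 3C, 1H → 0 − 1 = -1
C3: 3C, 1Cl → 0 + 1 = +1
C4: 2C, 1H, 1O → 0 − 1 + 1 = 0
C5: 3C, 1Br → 0 + 1 = +1
C6: 2C, 1H, 1Br → 0 − 1 + 1 = 0
2 carbons (C4, C6) meet the condition.

2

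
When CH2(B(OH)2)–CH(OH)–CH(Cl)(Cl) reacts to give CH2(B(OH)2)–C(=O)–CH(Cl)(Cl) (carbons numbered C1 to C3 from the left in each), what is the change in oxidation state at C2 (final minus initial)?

+2

Before: C2 has 2 bonds to C, 1 bond to H, 1 bond to O → oxidation state 0.
After: C2 has 2 bonds to C, 2 bonds to O → oxidation state +2.
Δ = +2 − (0) = +2, so this is an oxidation at C2.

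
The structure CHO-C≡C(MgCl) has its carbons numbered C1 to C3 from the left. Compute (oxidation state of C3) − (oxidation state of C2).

C3: 3C, 1Mg → 0 − 1 = -1
C2: 4C → 0 = 0
Difference: -1 − (0) = -1.

-1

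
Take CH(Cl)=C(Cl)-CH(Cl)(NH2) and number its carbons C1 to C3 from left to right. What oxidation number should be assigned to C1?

Count +1 for every bond to an atom more electronegative than carbon and −1 for every bond to one less electronegative; C–C bonds are 0.
C1 has a double bond to C (2×0 = 0), one bond to Cl (+1), one bond to H (-1).
Oxidation state = 0 + 1 − 1 = 0.

0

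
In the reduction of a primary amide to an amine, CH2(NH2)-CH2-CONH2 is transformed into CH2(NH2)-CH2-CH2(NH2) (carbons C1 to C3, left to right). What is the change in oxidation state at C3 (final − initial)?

-4

Before: C3 has 1 bond to C, 2 bonds to O, 1 bond to N → oxidation state +3.
After: C3 has 1 bond to C, 2 bonds to H, 1 bond to N → oxidation state -1.
Δ = -1 − (+3) = -4, so this is a reduction at C3.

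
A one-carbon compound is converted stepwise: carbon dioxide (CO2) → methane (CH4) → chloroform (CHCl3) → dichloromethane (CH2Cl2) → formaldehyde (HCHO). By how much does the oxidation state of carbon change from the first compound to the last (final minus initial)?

-4

Carbon oxidation states along the series — carbon dioxide: +4, methane: -4, chloroform: +2, dichloromethane: 0, formaldehyde: 0.
Net change = 0 − (+4) = -4.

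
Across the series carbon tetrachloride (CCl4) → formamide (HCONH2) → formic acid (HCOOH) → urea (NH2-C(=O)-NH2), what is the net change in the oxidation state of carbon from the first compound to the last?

Carbon oxidation states along the series — carbon tetrachloride: +4, formamide: +2, formic acid: +2, urea: +4.
Net change = +4 − (+4) = 0.

0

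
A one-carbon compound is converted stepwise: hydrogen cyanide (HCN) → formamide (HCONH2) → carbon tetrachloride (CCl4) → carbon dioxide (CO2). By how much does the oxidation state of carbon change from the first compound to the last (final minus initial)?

Carbon oxidation states along the series — hydrogen cyanide: +2, formamide: +2, carbon tetrachloride: +4, carbon dioxide: +4.
Net change = +4 − (+2) = +2.

+2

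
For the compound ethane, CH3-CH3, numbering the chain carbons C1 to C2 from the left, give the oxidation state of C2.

C2 has one bond to H (-1), one bond to H (-1), one bond to H (-1), one bond to C (0).
Oxidation state = -1 − 1 − 1 + 0 = -3.

-3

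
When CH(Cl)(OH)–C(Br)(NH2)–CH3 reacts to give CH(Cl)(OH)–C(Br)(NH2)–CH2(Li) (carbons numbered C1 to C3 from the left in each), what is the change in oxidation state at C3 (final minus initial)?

Before: C3 has 1 bond to C, 3 bonds to H → oxidation state -3.
After: C3 has 1 bond to C, 2 bonds to H, 1 bond to Li → oxidation state -3.
Δ = -3 − (-3) = 0, so no net redox change at C3.

0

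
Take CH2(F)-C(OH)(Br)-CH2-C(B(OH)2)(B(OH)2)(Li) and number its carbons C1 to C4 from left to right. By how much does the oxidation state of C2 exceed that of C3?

C2: 2C, 1O, 1Br → 0 + 1 + 1 = +2
C3: 2C, 2H → 0 − 2 = -2
Difference: +2 − (-2) = +4.

+4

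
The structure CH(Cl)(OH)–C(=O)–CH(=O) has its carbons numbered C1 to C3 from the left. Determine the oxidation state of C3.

+1

C3 has one bond to C (0), one bond to H (-1), a double bond to O (2×+1 = +2).
Oxidation state = 0 − 1 + 2 = +1.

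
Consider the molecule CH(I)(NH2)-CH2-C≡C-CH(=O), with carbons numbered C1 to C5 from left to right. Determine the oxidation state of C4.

0

Count +1 for every bond to an atom more electronegative than carbon and −1 for every bond to one less electronegative; C–C bonds are 0.
C4 has a triple bond to C (3×0 = 0), one bond to C (0).
Oxidation state = 0 + 0 = 0.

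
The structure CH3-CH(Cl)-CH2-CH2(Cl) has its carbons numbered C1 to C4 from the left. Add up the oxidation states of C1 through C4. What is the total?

-6

Each bond to a more electronegative atom (O, N, halogen) counts +1, each bond to a less electronegative atom (H, metal, B, Si) counts −1, and each C–C bond counts 0. Tallying each carbon:
C1: 1C, 3H → 0 − 3 = -3
C2: 2C, 1H, 1Cl → 0 − 1 + 1 = 0
C3: 2C, 2H → 0 − 2 = -2
C4: 1C, 2H, 1Cl → 0 − 2 + 1 = -1
Sum = -3 + 0 − 2 − 1 = -6.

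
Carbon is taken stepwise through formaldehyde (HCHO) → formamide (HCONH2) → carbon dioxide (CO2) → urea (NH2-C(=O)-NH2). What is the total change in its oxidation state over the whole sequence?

+4

Carbon oxidation states along the series — formaldehyde: 0, formamide: +2, carbon dioxide: +4, urea: +4.
Net change = +4 − (0) = +4.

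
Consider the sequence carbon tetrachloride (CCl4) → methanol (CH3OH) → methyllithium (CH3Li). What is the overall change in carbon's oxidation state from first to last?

Carbon oxidation states along the series — carbon tetrachloride: +4, methanol: -2, methyllithium: -4.
Net change = -4 − (+4) = -8.

-8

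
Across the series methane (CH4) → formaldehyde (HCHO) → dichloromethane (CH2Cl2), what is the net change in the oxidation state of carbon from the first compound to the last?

Carbon oxidation states along the series — methane: -4, formaldehyde: 0, dichloromethane: 0.
Net change = 0 − (-4) = +4.

+4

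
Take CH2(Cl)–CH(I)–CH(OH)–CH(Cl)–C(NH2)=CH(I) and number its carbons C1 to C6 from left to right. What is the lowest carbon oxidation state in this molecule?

Tallying each carbon's bonds:
C1: 1C, 2H, 1Cl → 0 − 2 + 1 = -1
C2: 2C, 1H, 1I → 0 − 1 + 1 = 0
C3: 2C, 1H, 1O → 0 − 1 + 1 = 0
C4: 2C, 1H, 1Cl → 0 − 1 + 1 = 0
C5: 3C, 1N → 0 + 1 = +1
C6: 2C, 1H, 1I → 0 − 1 + 1 = 0
The lowest value is -1.

-1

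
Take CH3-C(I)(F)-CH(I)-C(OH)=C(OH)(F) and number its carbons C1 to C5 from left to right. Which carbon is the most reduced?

Count +1 for every bond to an atom more electronegative than carbon and −1 for every bond to one less electronegative; C–C bonds are 0. Tallying each carbon:
C1: 1C, 3H → 0 − 3 = -3
C2: 2C, 1F, 1I → 0 + 1 + 1 = +2
C3: 2C, 1H, 1I → 0 − 1 + 1 = 0
C4: 3C, 1O → 0 + 1 = +1
C5: 2C, 1O, 1F → 0 + 1 + 1 = +2
The most reduced carbon is C1 at -3.

C1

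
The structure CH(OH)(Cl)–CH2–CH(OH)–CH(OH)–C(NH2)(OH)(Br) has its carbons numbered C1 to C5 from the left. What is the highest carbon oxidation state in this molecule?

+3

Tallying each carbon's bonds:
C1: 1C, 1H, 1O, 1Cl → 0 − 1 + 1 + 1 = +1
C2: 2C, 2H → 0 − 2 = -2
C3: 2C, 1H, 1O → 0 − 1 + 1 = 0
C4: 2C, 1H, 1O → 0 − 1 + 1 = 0
C5: 1C, 1O, 1N, 1Br → 0 + 1 + 1 + 1 = +3
The highest value is +3.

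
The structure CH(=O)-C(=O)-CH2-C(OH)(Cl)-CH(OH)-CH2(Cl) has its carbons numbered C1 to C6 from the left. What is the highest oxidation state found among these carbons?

Tallying each carbon's bonds:
C1: 1C, 1H, 2O → 0 − 1 + 2 = +1
C2: 2C, 2O → 0 + 2 = +2
C3: 2C, 2H → 0 − 2 = -2
C4: 2C, 1O, 1Cl → 0 + 1 + 1 = +2
C5: 2C, 1H, 1O → 0 − 1 + 1 = 0
C6: 1C, 2H, 1Cl → 0 − 2 + 1 = -1
The highest value is +2.

+2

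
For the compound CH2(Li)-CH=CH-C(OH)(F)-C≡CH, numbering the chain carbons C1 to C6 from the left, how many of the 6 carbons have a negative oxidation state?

Tallying each carbon's bonds:
C1: 1C, 2H, 1Li → 0 − 2 − 1 = -3
C2: 3C, 1H → 0 − 1 = -1
C3: 3C, 1H → 0 − 1 = -1
C4: 2C, 1O, 1F → 0 + 1 + 1 = +2
C5: 4C → 0 = 0
C6: 3C, 1H → 0 − 1 = -1
4 carbons (C1, C2, C3, C6) meet the condition.

4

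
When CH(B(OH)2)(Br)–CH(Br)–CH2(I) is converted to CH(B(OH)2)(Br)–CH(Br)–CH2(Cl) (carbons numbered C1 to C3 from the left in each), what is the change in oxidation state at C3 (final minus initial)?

Before: C3 has 1 bond to C, 2 bonds to H, 1 bond to I → oxidation state -1.
After: C3 has 1 bond to C, 2 bonds to H, 1 bond to Cl → oxidation state -1.
Δ = -1 − (-1) = 0, so no net redox change at C3.

0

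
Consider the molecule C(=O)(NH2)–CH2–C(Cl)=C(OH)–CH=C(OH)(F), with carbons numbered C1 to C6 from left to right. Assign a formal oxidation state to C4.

+1

C4 has a double bond to C (2×0 = 0), one bond to C (0), one bond to O (+1).
Oxidation state = 0 + 0 + 1 = +1.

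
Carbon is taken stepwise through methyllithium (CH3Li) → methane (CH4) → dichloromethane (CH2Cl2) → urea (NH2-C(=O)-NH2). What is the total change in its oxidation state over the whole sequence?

Carbon oxidation states along the series — methyllithium: -4, methane: -4, dichloromethane: 0, urea: +4.
Net change = +4 − (-4) = +8.

+8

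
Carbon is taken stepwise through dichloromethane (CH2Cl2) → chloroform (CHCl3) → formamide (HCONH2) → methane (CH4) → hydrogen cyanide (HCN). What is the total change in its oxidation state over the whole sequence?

Carbon oxidation states along the series — dichloromethane: 0, chloroform: +2, formamide: +2, methane: -4, hydrogen cyanide: +2.
Net change = +2 − (0) = +2.

+2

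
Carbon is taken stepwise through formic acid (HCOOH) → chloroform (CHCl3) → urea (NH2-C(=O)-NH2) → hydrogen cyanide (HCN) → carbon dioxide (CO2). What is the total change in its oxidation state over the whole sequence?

+2

Carbon oxidation states along the series — formic acid: +2, chloroform: +2, urea: +4, hydrogen cyanide: +2, carbon dioxide: +4.
Net change = +4 − (+2) = +2.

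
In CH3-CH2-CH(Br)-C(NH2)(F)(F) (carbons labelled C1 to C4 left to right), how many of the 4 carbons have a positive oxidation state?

Tallying each carbon's bonds:
C1: 1C, 3H → 0 − 3 = -3
C2: 2C, 2H → 0 − 2 = -2
C3: 2C, 1H, 1Br → 0 − 1 + 1 = 0
C4: 1C, 1N, 2F → 0 + 1 + 2 = +3
1 carbon (C4) meets the condition.

1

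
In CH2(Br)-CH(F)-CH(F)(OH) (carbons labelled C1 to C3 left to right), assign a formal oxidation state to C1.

-1

Each bond to a more electronegative atom (O, N, halogen) counts +1, each bond to a less electronegative atom (H, metal, B, Si) counts −1, and each C–C bond counts 0.
C1 has one bond to C (0), one bond to H (-1), one bond to Br (+1), one bond to H (-1).
Oxidation state = 0 − 1 + 1 − 1 = -1.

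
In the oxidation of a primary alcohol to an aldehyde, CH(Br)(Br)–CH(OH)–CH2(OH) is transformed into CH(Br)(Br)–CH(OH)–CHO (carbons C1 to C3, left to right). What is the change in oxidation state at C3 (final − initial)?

Before: C3 has 1 bond to C, 2 bonds to H, 1 bond to O → oxidation state -1.
After: C3 has 1 bond to C, 1 bond to H, 2 bonds to O → oxidation state +1.
Δ = +1 − (-1) = +2, so this is an oxidation at C3.

+2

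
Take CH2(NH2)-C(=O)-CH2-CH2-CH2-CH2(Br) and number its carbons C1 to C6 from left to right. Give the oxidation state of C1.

Bonds to more-electronegative neighbours contribute +1 each, bonds to H or metals contribute −1 each, and C–C bonds contribute 0.
C1 has one bond to C (0), one bond to H (-1), one bond to H (-1), one bond to N (+1).
Oxidation state = 0 − 1 − 1 + 1 = -1.

-1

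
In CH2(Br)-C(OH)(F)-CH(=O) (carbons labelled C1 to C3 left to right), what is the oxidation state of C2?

C2 has one bond to C (0), one bond to C (0), one bond to O (+1), one bond to F (+1).
Oxidation state = 0 + 0 + 1 + 1 = +2.

+2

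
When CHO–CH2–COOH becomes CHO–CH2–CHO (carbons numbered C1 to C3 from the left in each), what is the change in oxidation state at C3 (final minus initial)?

-2

Before: C3 has 1 bond to C, 3 bonds to O → oxidation state +3.
After: C3 has 1 bond to C, 1 bond to H, 2 bonds to O → oxidation state +1.
Δ = +1 − (+3) = -2, so this is a reduction at C3.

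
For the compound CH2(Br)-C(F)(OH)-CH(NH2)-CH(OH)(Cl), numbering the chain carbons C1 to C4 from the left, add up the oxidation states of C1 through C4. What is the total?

Tallying each carbon's bonds:
C1: 1C, 2H, 1Br → 0 − 2 + 1 = -1
C2: 2C, 1O, 1F → 0 + 1 + 1 = +2
C3: 2C, 1H, 1N → 0 − 1 + 1 = 0
C4: 1C, 1H, 1O, 1Cl → 0 − 1 + 1 + 1 = +1
Sum = -1 + 2 + 0 + 1 = +2.

+2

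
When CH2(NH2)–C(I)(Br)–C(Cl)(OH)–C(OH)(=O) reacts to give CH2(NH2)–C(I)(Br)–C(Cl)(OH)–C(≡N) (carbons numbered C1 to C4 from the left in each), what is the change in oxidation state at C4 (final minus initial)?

0

Before: C4 has 1 bond to C, 3 bonds to O → oxidation state +3.
After: C4 has 1 bond to C, 3 bonds to N → oxidation state +3.
Δ = +3 − (+3) = 0, so no net redox change at C4.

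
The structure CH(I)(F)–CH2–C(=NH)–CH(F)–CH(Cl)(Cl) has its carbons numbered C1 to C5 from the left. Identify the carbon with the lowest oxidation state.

C2

Bonds to more-electronegative neighbours contribute +1 each, bonds to H or metals contribute −1 each, and C–C bonds contribute 0. Tallying each carbon:
C1: 1C, 1H, 1F, 1I → 0 − 1 + 1 + 1 = +1
C2: 2C, 2H → 0 − 2 = -2
C3: 2C, 2N → 0 + 2 = +2
C4: 2C, 1H, 1F → 0 − 1 + 1 = 0
C5: 1C, 1H, 2Cl → 0 − 1 + 2 = +1
The most reduced carbon is C2 at -2.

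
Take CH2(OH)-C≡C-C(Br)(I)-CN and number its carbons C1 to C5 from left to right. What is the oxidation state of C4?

C4 has one bond to C (0), one bond to C (0), one bond to Br (+1), one bond to I (+1).
Oxidation state = 0 + 0 + 1 + 1 = +2.

+2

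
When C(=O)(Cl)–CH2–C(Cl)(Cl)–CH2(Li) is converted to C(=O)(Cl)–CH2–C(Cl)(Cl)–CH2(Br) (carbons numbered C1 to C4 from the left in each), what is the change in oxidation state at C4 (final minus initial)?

Before: C4 has 1 bond to C, 2 bonds to H, 1 bond to Li → oxidation state -3.
After: C4 has 1 bond to C, 2 bonds to H, 1 bond to Br → oxidation state -1.
Δ = -1 − (-3) = +2, so this is an oxidation at C4.

+2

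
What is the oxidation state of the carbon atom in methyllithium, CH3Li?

-4

The carbon has one bond to H (-1), one bond to H (-1), one bond to H (-1), one bond to Li (-1).
Oxidation state = -1 − 1 − 1 − 1 = -4.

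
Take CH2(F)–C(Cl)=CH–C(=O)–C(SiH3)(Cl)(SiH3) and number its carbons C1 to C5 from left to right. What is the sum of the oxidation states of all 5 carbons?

Assign +1 per bond to O/N/halogen, −1 per bond to H or an electropositive element, and 0 per bond to carbon. Tallying each carbon:
C1: 1C, 2H, 1F → 0 − 2 + 1 = -1
C2: 3C, 1Cl → 0 + 1 = +1
C3: 3C, 1H → 0 − 1 = -1
C4: 2C, 2O → 0 + 2 = +2
C5: 1C, 1Cl, 2Si → 0 + 1 − 2 = -1
Sum = -1 + 1 − 1 + 2 − 1 = 0.

0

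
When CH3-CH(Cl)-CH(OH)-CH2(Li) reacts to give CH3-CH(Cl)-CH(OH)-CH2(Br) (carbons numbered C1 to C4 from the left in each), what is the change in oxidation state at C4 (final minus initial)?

+2

Before: C4 has 1 bond to C, 2 bonds to H, 1 bond to Li → oxidation state -3.
After: C4 has 1 bond to C, 2 bonds to H, 1 bond to Br → oxidation state -1.
Δ = -1 − (-3) = +2, so this is an oxidation at C4.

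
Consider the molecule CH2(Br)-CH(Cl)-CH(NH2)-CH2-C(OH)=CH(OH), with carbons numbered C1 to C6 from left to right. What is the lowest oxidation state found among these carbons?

Tallying each carbon's bonds:
C1: 1C, 2H, 1Br → 0 − 2 + 1 = -1
C2: 2C, 1H, 1Cl → 0 − 1 + 1 = 0
C3: 2C, 1H, 1N → 0 − 1 + 1 = 0
C4: 2C, 2H → 0 − 2 = -2
C5: 3C, 1O → 0 + 1 = +1
C6: 2C, 1H, 1O → 0 − 1 + 1 = 0
The lowest value is -2.

-2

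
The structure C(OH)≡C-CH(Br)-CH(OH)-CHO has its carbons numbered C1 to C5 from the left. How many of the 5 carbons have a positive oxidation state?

2

Count +1 for every bond to an atom more electronegative than carbon and −1 for every bond to one less electronegative; C–C bonds are 0. Tallying each carbon:
C1: 3C, 1O → 0 + 1 = +1
C2: 4C → 0 = 0
C3: 2C, 1H, 1Br → 0 − 1 + 1 = 0
C4: 2C, 1H, 1O → 0 − 1 + 1 = 0
C5: 1C, 1H, 2O → 0 − 1 + 2 = +1
2 carbons (C1, C5) meet the condition.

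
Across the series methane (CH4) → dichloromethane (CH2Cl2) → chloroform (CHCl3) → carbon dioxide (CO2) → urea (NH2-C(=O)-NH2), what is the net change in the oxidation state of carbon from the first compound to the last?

+8

Carbon oxidation states along the series — methane: -4, dichloromethane: 0, chloroform: +2, carbon dioxide: +4, urea: +4.
Net change = +4 − (-4) = +8.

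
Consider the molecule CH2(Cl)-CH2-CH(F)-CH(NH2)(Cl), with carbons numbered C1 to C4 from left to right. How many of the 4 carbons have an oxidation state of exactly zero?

1

Tallying each carbon's bonds:
C1: 1C, 2H, 1Cl → 0 − 2 + 1 = -1
C2: 2C, 2H → 0 − 2 = -2
C3: 2C, 1H, 1F → 0 − 1 + 1 = 0
C4: 1C, 1H, 1N, 1Cl → 0 − 1 + 1 + 1 = +1
1 carbon (C3) meets the condition.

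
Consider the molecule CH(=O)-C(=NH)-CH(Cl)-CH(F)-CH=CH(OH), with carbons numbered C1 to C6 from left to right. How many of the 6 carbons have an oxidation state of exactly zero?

Tallying each carbon's bonds:
C1: 1C, 1H, 2O → 0 − 1 + 2 = +1
C2: 2C, 2N → 0 + 2 = +2
C3: 2C, 1H, 1Cl → 0 − 1 + 1 = 0
C4: 2C, 1H, 1F → 0 − 1 + 1 = 0
C5: 3C, 1H → 0 − 1 = -1
C6: 2C, 1H, 1O → 0 − 1 + 1 = 0
3 carbons (C3, C4, C6) meet the condition.

3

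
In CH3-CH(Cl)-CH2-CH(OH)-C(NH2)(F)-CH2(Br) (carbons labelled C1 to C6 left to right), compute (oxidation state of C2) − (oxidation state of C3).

+2

C2: 2C, 1H, 1Cl → 0 − 1 + 1 = 0
C3: 2C, 2H → 0 − 2 = -2
Difference: 0 − (-2) = +2.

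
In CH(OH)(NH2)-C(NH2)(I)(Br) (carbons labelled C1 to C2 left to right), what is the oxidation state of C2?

+3

C2 has one bond to C (0), one bond to N (+1), one bond to I (+1), one bond to Br (+1).
Oxidation state = 0 + 1 + 1 + 1 = +3.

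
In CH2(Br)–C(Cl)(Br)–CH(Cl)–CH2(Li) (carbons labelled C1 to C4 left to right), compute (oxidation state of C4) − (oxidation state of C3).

-3

C4: 1C, 2H, 1Li → 0 − 2 − 1 = -3
C3: 2C, 1H, 1Cl → 0 − 1 + 1 = 0
Difference: -3 − (0) = -3.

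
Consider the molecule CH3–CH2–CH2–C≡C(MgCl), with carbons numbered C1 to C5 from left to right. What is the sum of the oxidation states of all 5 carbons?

Each bond to a more electronegative atom (O, N, halogen) counts +1, each bond to a less electronegative atom (H, metal, B, Si) counts −1, and each C–C bond counts 0. Tallying each carbon:
C1: 1C, 3H → 0 − 3 = -3
C2: 2C, 2H → 0 − 2 = -2
C3: 2C, 2H → 0 − 2 = -2
C4: 4C → 0 = 0
C5: 3C, 1Mg → 0 − 1 = -1
Sum = -3 − 2 − 2 + 0 − 1 = -8.

-8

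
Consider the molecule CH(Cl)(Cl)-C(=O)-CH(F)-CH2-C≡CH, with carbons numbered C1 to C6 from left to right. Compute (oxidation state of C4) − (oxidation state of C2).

C4: 2C, 2H → 0 − 2 = -2
C2: 2C, 2O → 0 + 2 = +2
Difference: -2 − (+2) = -4.

-4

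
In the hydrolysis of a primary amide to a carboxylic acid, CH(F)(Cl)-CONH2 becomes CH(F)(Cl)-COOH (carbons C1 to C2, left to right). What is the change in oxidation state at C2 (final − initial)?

0

Before: C2 has 1 bond to C, 2 bonds to O, 1 bond to N → oxidation state +3.
After: C2 has 1 bond to C, 3 bonds to O → oxidation state +3.
Δ = +3 − (+3) = 0, so no net redox change at C2.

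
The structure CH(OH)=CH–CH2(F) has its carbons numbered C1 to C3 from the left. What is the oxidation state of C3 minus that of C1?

C3: 1C, 2H, 1F → 0 − 2 + 1 = -1
C1: 2C, 1H, 1O → 0 − 1 + 1 = 0
Difference: -1 − (0) = -1.

-1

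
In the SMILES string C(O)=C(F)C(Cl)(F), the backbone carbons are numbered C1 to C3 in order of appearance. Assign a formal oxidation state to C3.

+1

Each bond to a more electronegative atom (O, N, halogen) counts +1, each bond to a less electronegative atom (H, metal, B, Si) counts −1, and each C–C bond counts 0.
C3 has one bond to C (0), one bond to Cl (+1), one bond to F (+1), one bond to H (-1).
Oxidation state = 0 + 1 + 1 − 1 = +1.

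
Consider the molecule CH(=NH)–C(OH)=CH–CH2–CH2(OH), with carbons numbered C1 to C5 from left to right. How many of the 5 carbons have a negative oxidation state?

3

Count +1 for every bond to an atom more electronegative than carbon and −1 for every bond to one less electronegative; C–C bonds are 0. Tallying each carbon:
C1: 1C, 1H, 2N → 0 − 1 + 2 = +1
C2: 3C, 1O → 0 + 1 = +1
C3: 3C, 1H → 0 − 1 = -1
C4: 2C, 2H → 0 − 2 = -2
C5: 1C, 2H, 1O → 0 − 2 + 1 = -1
3 carbons (C3, C4, C5) meet the condition.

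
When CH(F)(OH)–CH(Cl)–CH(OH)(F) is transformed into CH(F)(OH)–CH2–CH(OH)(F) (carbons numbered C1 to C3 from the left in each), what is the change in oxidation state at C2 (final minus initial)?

Before: C2 has 2 bonds to C, 1 bond to H, 1 bond to Cl → oxidation state 0.
After: C2 has 2 bonds to C, 2 bonds to H → oxidation state -2.
Δ = -2 − (0) = -2, so this is a reduction at C2.

-2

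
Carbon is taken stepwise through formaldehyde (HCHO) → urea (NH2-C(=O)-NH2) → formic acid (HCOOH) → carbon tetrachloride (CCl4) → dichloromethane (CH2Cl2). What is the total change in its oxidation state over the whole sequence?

Carbon oxidation states along the series — formaldehyde: 0, urea: +4, formic acid: +2, carbon tetrachloride: +4, dichloromethane: 0.
Net change = 0 − (0) = 0.

0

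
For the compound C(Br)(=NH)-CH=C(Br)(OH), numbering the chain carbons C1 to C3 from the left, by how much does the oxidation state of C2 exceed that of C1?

C2: 3C, 1H → 0 − 1 = -1
C1: 1C, 2N, 1Br → 0 + 2 + 1 = +3
Difference: -1 − (+3) = -4.

-4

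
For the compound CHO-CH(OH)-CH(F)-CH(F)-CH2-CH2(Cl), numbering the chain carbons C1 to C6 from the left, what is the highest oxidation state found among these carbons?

Assign +1 per bond to O/N/halogen, −1 per bond to H or an electropositive element, and 0 per bond to carbon. Tallying each carbon:
C1: 1C, 1H, 2O → 0 − 1 + 2 = +1
C2: 2C, 1H, 1O → 0 − 1 + 1 = 0
C3: 2C, 1H, 1F → 0 − 1 + 1 = 0
C4: 2C, 1H, 1F → 0 − 1 + 1 = 0
C5: 2C, 2H → 0 − 2 = -2
C6: 1C, 2H, 1Cl → 0 − 2 + 1 = -1
The highest value is +1.

+1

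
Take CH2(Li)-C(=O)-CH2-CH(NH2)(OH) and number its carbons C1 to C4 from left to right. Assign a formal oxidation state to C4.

Bonds to more-electronegative neighbours contribute +1 each, bonds to H or metals contribute −1 each, and C–C bonds contribute 0.
C4 has one bond to C (0), one bond to H (-1), one bond to N (+1), one bond to O (+1).
Oxidation state = 0 − 1 + 1 + 1 = +1.

+1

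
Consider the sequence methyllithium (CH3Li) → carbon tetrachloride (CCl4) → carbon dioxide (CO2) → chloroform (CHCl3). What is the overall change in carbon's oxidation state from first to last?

+6

Carbon oxidation states along the series — methyllithium: -4, carbon tetrachloride: +4, carbon dioxide: +4, chloroform: +2.
Net change = +2 − (-4) = +6.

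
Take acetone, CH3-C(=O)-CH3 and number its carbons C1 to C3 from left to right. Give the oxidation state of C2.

+2

Count +1 for every bond to an atom more electronegative than carbon and −1 for every bond to one less electronegative; C–C bonds are 0.
C2 has a double bond to O (2×+1 = +2), one bond to C (0), one bond to C (0).
Oxidation state = +2 + 0 + 0 = +2.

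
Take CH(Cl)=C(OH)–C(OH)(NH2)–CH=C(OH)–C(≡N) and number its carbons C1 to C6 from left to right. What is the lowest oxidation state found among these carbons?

-1

Tallying each carbon's bonds:
C1: 2C, 1H, 1Cl → 0 − 1 + 1 = 0
C2: 3C, 1O → 0 + 1 = +1
C3: 2C, 1O, 1N → 0 + 1 + 1 = +2
C4: 3C, 1H → 0 − 1 = -1
C5: 3C, 1O → 0 + 1 = +1
C6: 1C, 3N → 0 + 3 = +3
The lowest value is -1.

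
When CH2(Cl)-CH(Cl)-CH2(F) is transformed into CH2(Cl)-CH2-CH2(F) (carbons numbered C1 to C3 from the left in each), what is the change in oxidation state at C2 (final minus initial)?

-2

Before: C2 has 2 bonds to C, 1 bond to H, 1 bond to Cl → oxidation state 0.
After: C2 has 2 bonds to C, 2 bonds to H → oxidation state -2.
Δ = -2 − (0) = -2, so this is a reduction at C2.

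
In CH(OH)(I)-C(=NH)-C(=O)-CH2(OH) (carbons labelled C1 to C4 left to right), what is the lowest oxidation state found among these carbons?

-1

Bonds to more-electronegative neighbours contribute +1 each, bonds to H or metals contribute −1 each, and C–C bonds contribute 0. Tallying each carbon:
C1: 1C, 1H, 1O, 1I → 0 − 1 + 1 + 1 = +1
C2: 2C, 2N → 0 + 2 = +2
C3: 2C, 2O → 0 + 2 = +2
C4: 1C, 2H, 1O → 0 − 2 + 1 = -1
The lowest value is -1.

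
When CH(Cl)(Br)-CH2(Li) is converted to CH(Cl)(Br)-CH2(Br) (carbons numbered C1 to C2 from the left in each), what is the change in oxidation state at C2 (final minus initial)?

+2

Before: C2 has 1 bond to C, 2 bonds to H, 1 bond to Li → oxidation state -3.
After: C2 has 1 bond to C, 2 bonds to H, 1 bond to Br → oxidation state -1.
Δ = -1 − (-3) = +2, so this is an oxidation at C2.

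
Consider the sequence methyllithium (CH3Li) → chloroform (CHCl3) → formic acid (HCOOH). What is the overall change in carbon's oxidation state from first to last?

Carbon oxidation states along the series — methyllithium: -4, chloroform: +2, formic acid: +2.
Net change = +2 − (-4) = +6.

+6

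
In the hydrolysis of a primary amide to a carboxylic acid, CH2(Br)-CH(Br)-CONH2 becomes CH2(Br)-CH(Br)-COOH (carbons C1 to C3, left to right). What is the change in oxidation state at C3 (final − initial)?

Before: C3 has 1 bond to C, 2 bonds to O, 1 bond to N → oxidation state +3.
After: C3 has 1 bond to C, 3 bonds to O → oxidation state +3.
Δ = +3 − (+3) = 0, so no net redox change at C3.

0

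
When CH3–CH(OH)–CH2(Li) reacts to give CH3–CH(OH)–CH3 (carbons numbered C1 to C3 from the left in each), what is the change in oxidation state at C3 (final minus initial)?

0

Before: C3 has 1 bond to C, 2 bonds to H, 1 bond to Li → oxidation state -3.
After: C3 has 1 bond to C, 3 bonds to H → oxidation state -3.
Δ = -3 − (-3) = 0, so no net redox change at C3.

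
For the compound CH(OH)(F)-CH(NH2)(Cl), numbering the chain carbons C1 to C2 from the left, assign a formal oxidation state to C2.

+1

C2 has one bond to C (0), one bond to N (+1), one bond to Cl (+1), one bond to H (-1).
Oxidation state = 0 + 1 + 1 − 1 = +1.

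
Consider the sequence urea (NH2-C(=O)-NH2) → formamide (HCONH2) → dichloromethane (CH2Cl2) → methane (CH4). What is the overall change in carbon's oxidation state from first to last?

-8

Carbon oxidation states along the series — urea: +4, formamide: +2, dichloromethane: 0, methane: -4.
Net change = -4 − (+4) = -8.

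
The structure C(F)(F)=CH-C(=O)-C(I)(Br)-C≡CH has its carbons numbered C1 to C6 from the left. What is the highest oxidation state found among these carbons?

+2

Each bond to a more electronegative atom (O, N, halogen) counts +1, each bond to a less electronegative atom (H, metal, B, Si) counts −1, and each C–C bond counts 0. Tallying each carbon:
C1: 2C, 2F → 0 + 2 = +2
C2: 3C, 1H → 0 − 1 = -1
C3: 2C, 2O → 0 + 2 = +2
C4: 2C, 1Br, 1I → 0 + 1 + 1 = +2
C5: 4C → 0 = 0
C6: 3C, 1H → 0 − 1 = -1
The highest value is +2.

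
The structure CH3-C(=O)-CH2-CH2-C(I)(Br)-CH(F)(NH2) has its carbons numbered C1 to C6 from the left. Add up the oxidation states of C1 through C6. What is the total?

-2

Bonds to more-electronegative neighbours contribute +1 each, bonds to H or metals contribute −1 each, and C–C bonds contribute 0. Tallying each carbon:
C1: 1C, 3H → 0 − 3 = -3
C2: 2C, 2O → 0 + 2 = +2
C3: 2C, 2H → 0 − 2 = -2
C4: 2C, 2H → 0 − 2 = -2
C5: 2C, 1Br, 1I → 0 + 1 + 1 = +2
C6: 1C, 1H, 1N, 1F → 0 − 1 + 1 + 1 = +1
Sum = -3 + 2 − 2 − 2 + 2 + 1 = -2.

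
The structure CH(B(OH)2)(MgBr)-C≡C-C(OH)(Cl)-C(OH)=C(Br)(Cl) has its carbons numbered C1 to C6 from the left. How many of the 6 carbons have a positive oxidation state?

Count +1 for every bond to an atom more electronegative than carbon and −1 for every bond to one less electronegative; C–C bonds are 0. Tallying each carbon:
C1: 1C, 1H, 1Mg, 1B → 0 − 1 − 1 − 1 = -3
C2: 4C → 0 = 0
C3: 4C → 0 = 0
C4: 2C, 1O, 1Cl → 0 + 1 + 1 = +2
C5: 3C, 1O → 0 + 1 = +1
C6: 2C, 1Cl, 1Br → 0 + 1 + 1 = +2
3 carbons (C4, C5, C6) meet the condition.

3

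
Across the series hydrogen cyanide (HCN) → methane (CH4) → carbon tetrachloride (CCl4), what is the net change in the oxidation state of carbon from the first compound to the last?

Carbon oxidation states along the series — hydrogen cyanide: +2, methane: -4, carbon tetrachloride: +4.
Net change = +4 − (+2) = +2.

+2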